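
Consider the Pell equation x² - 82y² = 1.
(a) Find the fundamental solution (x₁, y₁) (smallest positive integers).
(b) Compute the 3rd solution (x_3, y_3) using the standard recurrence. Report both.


Step 1: Find the fundamental solution (x₁, y₁) of x² - 82y² = 1.
  Expand √82 as a continued fraction. a₀ = ⌊√82⌋ = 9; iterate m_{k+1} = d_k·a_k − m_k, d_{k+1} = (82 − m_{k+1}²)/d_k, a_{k+1} = ⌊(a₀ + m_{k+1})/d_{k+1}⌋ (starting m₀ = 0, d₀ = 1), with convergents p_k = a_k·p_{k-1} + p_{k-2}, q_k = a_k·q_{k-1} + q_{k-2} (p₋₁ = 1, q₋₁ = 0):
  k = 0: a₀ = 9; p₀/q₀ = 9/1; p₀² − 82·q₀² = 81 − 82 = -1.
  k = 1: m = 9, d = 1, a = ⌊(9 + 9)/1⌋ = 18; p/q = (18·9 + 1)/(18·1 + 0) = 163/18; p² − 82·q² = 26569 − 26568 = 1.
  The first convergent with p² − 82·q² = 1 gives the fundamental solution (x₁, y₁) = (163, 18).
Step 2: Apply the recurrence (x_{n+1}, y_{n+1}) = (x₁x_n + 82y₁y_n, x₁y_n + y₁x_n) repeatedly.
  From (x_1, y_1) = (163, 18): x_2 = 163·163 + 82·18·18 = 53137; y_2 = 163·18 + 18·163 = 5868.
  From (x_2, y_2) = (53137, 5868): x_3 = 163·53137 + 82·18·5868 = 17322499; y_3 = 163·5868 + 18·53137 = 1912950.
Step 3: Verify x_3² - 82·y_3² = 300068971605001 - 300068971605000 = 1 (should be 1). ✓

(x_1, y_1) = (163, 18); (x_3, y_3) = (17322499, 1912950).


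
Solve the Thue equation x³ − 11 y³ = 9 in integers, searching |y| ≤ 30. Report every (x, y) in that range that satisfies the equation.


The equation is x³ - 11y³ = 9. For fixed y, x³ = 11·y³ + 9, so a solution requires the RHS to be a perfect cube.
Strategy: iterate y from -30 to 30, compute RHS = 11·y³ + 9, and check whether it is a (positive or negative) perfect cube.
Check small values of y:
  y = 0: RHS = 9 is not a perfect cube.
  y = 1: RHS = 20 is not a perfect cube.
  y = -1: RHS = -2 is not a perfect cube.
  y = 2: RHS = 97 is not a perfect cube.
  y = -2: RHS = -79 is not a perfect cube.
  y = 3: RHS = 306 is not a perfect cube.
  y = -3: RHS = -288 is not a perfect cube.
Continuing the search up to |y| = 30 finds no solutions either.
No (x, y) in the scanned range satisfies the equation.

No integer solutions with |y| ≤ 30.


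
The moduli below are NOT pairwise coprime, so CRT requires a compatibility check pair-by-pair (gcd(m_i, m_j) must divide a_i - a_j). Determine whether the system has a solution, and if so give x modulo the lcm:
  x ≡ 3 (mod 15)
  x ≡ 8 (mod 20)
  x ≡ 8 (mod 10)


Moduli 15, 20, 10 are not pairwise coprime, so CRT works modulo lcm(m_i) when all pairwise compatibility conditions hold.
Pairwise compatibility: gcd(m_i, m_j) must divide a_i - a_j for every pair.
Merge one congruence at a time:
  Start: x ≡ 3 (mod 15).
  Combine with x ≡ 8 (mod 20): gcd(15, 20) = 5; 8 - 3 = 5, which IS divisible by 5, so compatible.
    Write x = 3 + 15·t and substitute into x ≡ 8 (mod 20): 15·t ≡ 8 − 3 = 5 (mod 20).
    Divide the congruence (and modulus) by g = 5: 3·t ≡ 1 (mod 4).
    The inverse of 3 mod 4 is 3 (since 3·3 = 9 = 2·4 + 1), so t ≡ 3·1 = 3 ≡ 3 (mod 4).
    Then x = 3 + 15·3 = 48, valid modulo lcm(15, 20) = 60: x ≡ 48 (mod 60).
  Combine with x ≡ 8 (mod 10): gcd(60, 10) = 10; 8 - 48 = -40, which IS divisible by 10, so compatible.
    Write x = 48 + 60·t and substitute into x ≡ 8 (mod 10): 60·t ≡ 8 − 48 = -40 (mod 10).
    Divide the congruence (and modulus) by g = 10: 6·t ≡ -4 (mod 1).
    Modulo 1 every t works; take t = 0.
    Then x = 48 + 60·0 = 48, valid modulo lcm(60, 10) = 60: x ≡ 48 (mod 60).
Verify: 48 mod 15 = 3, 48 mod 20 = 8, 48 mod 10 = 8.

x ≡ 48 (mod 60).


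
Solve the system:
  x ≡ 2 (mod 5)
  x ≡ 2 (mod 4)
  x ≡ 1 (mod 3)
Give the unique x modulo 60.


Moduli 5, 4, 3 are pairwise coprime; by CRT there is a unique solution modulo M = 5 · 4 · 3 = 60.
Solve pairwise, accumulating the modulus:
  Start with x ≡ 2 (mod 5).
  Combine with x ≡ 2 (mod 4): since gcd(5, 4) = 1, we get a unique residue mod 20.
    Write x = 2 + 5·t and substitute into x ≡ 2 (mod 4): 5·t ≡ 2 − 2 = 0 (mod 4).
    Reduce coefficients mod 4: 1·t ≡ 0 (mod 4).
    So t ≡ 0 (mod 4).
    Then x = 2 + 5·0 = 2, valid modulo lcm(5, 4) = 20: x ≡ 2 (mod 20).
  Combine with x ≡ 1 (mod 3): since gcd(20, 3) = 1, we get a unique residue mod 60.
    Write x = 2 + 20·t and substitute into x ≡ 1 (mod 3): 20·t ≡ 1 − 2 = -1 (mod 3).
    Reduce coefficients mod 3: 2·t ≡ 2 (mod 3).
    The inverse of 2 mod 3 is 2 (since 2·2 = 4 = 1·3 + 1), so t ≡ 2·2 = 4 ≡ 1 (mod 3).
    Then x = 2 + 20·1 = 22, valid modulo lcm(20, 3) = 60: x ≡ 22 (mod 60).
Verify: 22 mod 5 = 2 ✓, 22 mod 4 = 2 ✓, 22 mod 3 = 1 ✓.

x ≡ 22 (mod 60).


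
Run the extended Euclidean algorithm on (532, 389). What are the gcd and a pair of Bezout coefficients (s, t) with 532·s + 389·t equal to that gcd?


Euclidean algorithm on (532, 389) — divide until remainder is 0:
  532 = 1 · 389 + 143
  389 = 2 · 143 + 103
  143 = 1 · 103 + 40
  103 = 2 · 40 + 23
  40 = 1 · 23 + 17
  23 = 1 · 17 + 6
  17 = 2 · 6 + 5
  6 = 1 · 5 + 1
  5 = 5 · 1 + 0
gcd(532, 389) = 1.
Track Bezout coefficients alongside the remainders: start with r₀ = 532 = a·1 + b·0 (s = 1, t = 0) and r₁ = 389 = a·0 + b·1 (s = 0, t = 1); each new remainder r_{k+1} = r_{k-1} − q_k·r_k inherits s_{k+1} = s_{k-1} − q_k·s_k, t_{k+1} = t_{k-1} − q_k·t_k, so r_k = a·s_k + b·t_k at every step:
  q = 1: r = 143, s = 1 − 1·0 = 1, t = 0 − 1·1 = -1  (check: 532·1 + 389·(-1) = 143)
  q = 2: r = 103, s = 0 − 2·1 = -2, t = 1 − 2·(-1) = 3  (check: 532·(-2) + 389·3 = 103)
  q = 1: r = 40, s = 1 − 1·(-2) = 3, t = -1 − 1·3 = -4  (check: 532·3 + 389·(-4) = 40)
  q = 2: r = 23, s = -2 − 2·3 = -8, t = 3 − 2·(-4) = 11  (check: 532·(-8) + 389·11 = 23)
  q = 1: r = 17, s = 3 − 1·(-8) = 11, t = -4 − 1·11 = -15  (check: 532·11 + 389·(-15) = 17)
  q = 1: r = 6, s = -8 − 1·11 = -19, t = 11 − 1·(-15) = 26  (check: 532·(-19) + 389·26 = 6)
  q = 2: r = 5, s = 11 − 2·(-19) = 49, t = -15 − 2·26 = -67  (check: 532·49 + 389·(-67) = 5)
  q = 1: r = 1, s = -19 − 1·49 = -68, t = 26 − 1·(-67) = 93  (check: 532·(-68) + 389·93 = 1)
The row with r = 1 (the gcd) gives the Bezout coefficients s = -68, t = 93.
Result: 532 · (-68) + 389 · (93) = 1.

gcd(532, 389) = 1; s = -68, t = 93 (check: 532·(-68) + 389·93 = 1).


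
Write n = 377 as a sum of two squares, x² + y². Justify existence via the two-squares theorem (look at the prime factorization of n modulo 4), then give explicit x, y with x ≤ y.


Step 1: Factor n = 377 = 13 · 29.
Step 2: Check the mod-4 condition on each prime factor: 13 ≡ 1 (mod 4), exponent 1; 29 ≡ 1 (mod 4), exponent 1.
All primes ≡ 3 (mod 4) appear to even exponent (or don't appear), so by the two-squares theorem n IS expressible as a sum of two squares.
Step 3: Build a representation. Here n = 13 · 29 is a product of primes ≡ 1 (mod 4). Each prime p ≡ 1 (mod 4) is itself a sum of two squares; find a² by testing p − a² for a perfect square:
  13: 13 − 1² = 12, 13 − 2² = 9 = 3² ⇒ 13 = 2² + 3².
  29: 29 − 1² = 28, 29 − 2² = 25 = 5² ⇒ 29 = 2² + 5².
  Combine using the Brahmagupta–Fibonacci identity (a² + b²)(c² + d²) = (ac − bd)² + (ad + bc)² = (ac + bd)² + (ad − bc)²:
  13 · 29 = 377: from (2² + 3²)(2² + 5²), take (2·2 − 3·5, 2·5 + 3·2) = (4 − 15, 10 + 6) = (-11, 16); dropping signs (only squares matter) gives (11, 16); check 11² + 16² = 121 + 256 = 377 ✓.
Step 4: Order so x ≤ y and verify: 11² + 16² = 121 + 256 = 377 = n. ✓

n = 377 = 11² + 16² (one valid representation with x ≤ y).


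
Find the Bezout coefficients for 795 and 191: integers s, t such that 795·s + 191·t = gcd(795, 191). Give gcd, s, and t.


Euclidean algorithm on (795, 191) — divide until remainder is 0:
  795 = 4 · 191 + 31
  191 = 6 · 31 + 5
  31 = 6 · 5 + 1
  5 = 5 · 1 + 0
gcd(795, 191) = 1.
Track Bezout coefficients alongside the remainders: start with r₀ = 795 = a·1 + b·0 (s = 1, t = 0) and r₁ = 191 = a·0 + b·1 (s = 0, t = 1); each new remainder r_{k+1} = r_{k-1} − q_k·r_k inherits s_{k+1} = s_{k-1} − q_k·s_k, t_{k+1} = t_{k-1} − q_k·t_k, so r_k = a·s_k + b·t_k at every step:
  q = 4: r = 31, s = 1 − 4·0 = 1, t = 0 − 4·1 = -4  (check: 795·1 + 191·(-4) = 31)
  q = 6: r = 5, s = 0 − 6·1 = -6, t = 1 − 6·(-4) = 25  (check: 795·(-6) + 191·25 = 5)
  q = 6: r = 1, s = 1 − 6·(-6) = 37, t = -4 − 6·25 = -154  (check: 795·37 + 191·(-154) = 1)
The row with r = 1 (the gcd) gives the Bezout coefficients s = 37, t = -154.
Result: 795 · (37) + 191 · (-154) = 1.

gcd(795, 191) = 1; s = 37, t = -154 (check: 795·37 + 191·(-154) = 1).


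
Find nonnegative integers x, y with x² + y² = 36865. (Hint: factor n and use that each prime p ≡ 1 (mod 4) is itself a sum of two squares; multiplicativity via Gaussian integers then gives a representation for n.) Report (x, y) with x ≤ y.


Step 1: Factor n = 36865 = 5 · 73 · 101.
Step 2: Check the mod-4 condition on each prime factor: 5 ≡ 1 (mod 4), exponent 1; 73 ≡ 1 (mod 4), exponent 1; 101 ≡ 1 (mod 4), exponent 1.
All primes ≡ 3 (mod 4) appear to even exponent (or don't appear), so by the two-squares theorem n IS expressible as a sum of two squares.
Step 3: Build a representation. Here n = 5 · 73 · 101 is a product of primes ≡ 1 (mod 4). Each prime p ≡ 1 (mod 4) is itself a sum of two squares; find a² by testing p − a² for a perfect square:
  5: 5 − 1² = 4 = 2² ⇒ 5 = 1² + 2².
  73: 73 − 1² = 72, 73 − 2² = 69, 73 − 3² = 64 = 8² ⇒ 73 = 3² + 8².
  101: 101 − 1² = 100 = 10² ⇒ 101 = 1² + 10².
  Combine using the Brahmagupta–Fibonacci identity (a² + b²)(c² + d²) = (ac − bd)² + (ad + bc)² = (ac + bd)² + (ad − bc)²:
  5 · 73 = 365: from (1² + 2²)(3² + 8²), take (1·3 − 2·8, 1·8 + 2·3) = (3 − 16, 8 + 6) = (-13, 14); dropping signs (only squares matter) gives (13, 14); check 13² + 14² = 169 + 196 = 365 ✓.
  365 · 101 = 36865: from (13² + 14²)(1² + 10²), take (13·1 − 14·10, 13·10 + 14·1) = (13 − 140, 130 + 14) = (-127, 144); dropping signs (only squares matter) gives (127, 144); check 127² + 144² = 16129 + 20736 = 36865 ✓.
Step 4: Order so x ≤ y and verify: 127² + 144² = 16129 + 20736 = 36865 = n. ✓

n = 36865 = 127² + 144² (one valid representation with x ≤ y).


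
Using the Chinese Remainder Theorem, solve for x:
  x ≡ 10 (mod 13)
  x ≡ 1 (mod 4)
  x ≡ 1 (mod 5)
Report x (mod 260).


Moduli 13, 4, 5 are pairwise coprime; by CRT there is a unique solution modulo M = 13 · 4 · 5 = 260.
Solve pairwise, accumulating the modulus:
  Start with x ≡ 10 (mod 13).
  Combine with x ≡ 1 (mod 4): since gcd(13, 4) = 1, we get a unique residue mod 52.
    Write x = 10 + 13·t and substitute into x ≡ 1 (mod 4): 13·t ≡ 1 − 10 = -9 (mod 4).
    Reduce coefficients mod 4: 1·t ≡ 3 (mod 4).
    So t ≡ 3 (mod 4).
    Then x = 10 + 13·3 = 49, valid modulo lcm(13, 4) = 52: x ≡ 49 (mod 52).
  Combine with x ≡ 1 (mod 5): since gcd(52, 5) = 1, we get a unique residue mod 260.
    Write x = 49 + 52·t and substitute into x ≡ 1 (mod 5): 52·t ≡ 1 − 49 = -48 (mod 5).
    Reduce coefficients mod 5: 2·t ≡ 2 (mod 5).
    The inverse of 2 mod 5 is 3 (since 2·3 = 6 = 1·5 + 1), so t ≡ 3·2 = 6 ≡ 1 (mod 5).
    Then x = 49 + 52·1 = 101, valid modulo lcm(52, 5) = 260: x ≡ 101 (mod 260).
Verify: 101 mod 13 = 10 ✓, 101 mod 4 = 1 ✓, 101 mod 5 = 1 ✓.

x ≡ 101 (mod 260).


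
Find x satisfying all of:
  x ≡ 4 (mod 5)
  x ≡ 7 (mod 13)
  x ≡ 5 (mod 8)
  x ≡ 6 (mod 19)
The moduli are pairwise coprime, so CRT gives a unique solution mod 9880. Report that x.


Product of moduli M = 5 · 13 · 8 · 19 = 9880.
Merge one congruence at a time:
  Start: x ≡ 4 (mod 5).
  Combine with x ≡ 7 (mod 13); new modulus lcm = 65.
    Write x = 4 + 5·t and substitute into x ≡ 7 (mod 13): 5·t ≡ 7 − 4 = 3 (mod 13).
    The inverse of 5 mod 13 is 8 (since 5·8 = 40 = 3·13 + 1), so t ≡ 8·3 = 24 ≡ 11 (mod 13).
    Then x = 4 + 5·11 = 59, valid modulo lcm(5, 13) = 65: x ≡ 59 (mod 65).
  Combine with x ≡ 5 (mod 8); new modulus lcm = 520.
    Write x = 59 + 65·t and substitute into x ≡ 5 (mod 8): 65·t ≡ 5 − 59 = -54 (mod 8).
    Reduce coefficients mod 8: 1·t ≡ 2 (mod 8).
    So t ≡ 2 (mod 8).
    Then x = 59 + 65·2 = 189, valid modulo lcm(65, 8) = 520: x ≡ 189 (mod 520).
  Combine with x ≡ 6 (mod 19); new modulus lcm = 9880.
    Write x = 189 + 520·t and substitute into x ≡ 6 (mod 19): 520·t ≡ 6 − 189 = -183 (mod 19).
    Reduce coefficients mod 19: 7·t ≡ 7 (mod 19).
    The inverse of 7 mod 19 is 11 (since 7·11 = 77 = 4·19 + 1), so t ≡ 11·7 = 77 ≡ 1 (mod 19).
    Then x = 189 + 520·1 = 709, valid modulo lcm(520, 19) = 9880: x ≡ 709 (mod 9880).
Verify against each original: 709 mod 5 = 4, 709 mod 13 = 7, 709 mod 8 = 5, 709 mod 19 = 6.

x ≡ 709 (mod 9880).


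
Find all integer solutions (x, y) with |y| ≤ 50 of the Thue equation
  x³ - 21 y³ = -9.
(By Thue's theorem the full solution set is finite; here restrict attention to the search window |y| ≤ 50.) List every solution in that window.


The equation is x³ - 21y³ = -9. For fixed y, x³ = 21·y³ − 9, so a solution requires the RHS to be a perfect cube.
Strategy: iterate y from -50 to 50, compute RHS = 21·y³ − 9, and check whether it is a (positive or negative) perfect cube.
Check small values of y:
  y = 0: RHS = -9 is not a perfect cube.
  y = 1: RHS = 12 is not a perfect cube.
  y = -1: RHS = -30 is not a perfect cube.
  y = 2: RHS = 159 is not a perfect cube.
  y = -2: RHS = -177 is not a perfect cube.
  y = 3: RHS = 558 is not a perfect cube.
  y = -3: RHS = -576 is not a perfect cube.
Continuing the search up to |y| = 50 finds no solutions either.
No (x, y) in the scanned range satisfies the equation.

No integer solutions with |y| ≤ 50.


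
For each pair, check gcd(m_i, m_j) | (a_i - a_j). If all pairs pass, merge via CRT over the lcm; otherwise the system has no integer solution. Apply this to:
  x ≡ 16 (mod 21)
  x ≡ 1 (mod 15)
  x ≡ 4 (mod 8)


Moduli 21, 15, 8 are not pairwise coprime, so CRT works modulo lcm(m_i) when all pairwise compatibility conditions hold.
Pairwise compatibility: gcd(m_i, m_j) must divide a_i - a_j for every pair.
Merge one congruence at a time:
  Start: x ≡ 16 (mod 21).
  Combine with x ≡ 1 (mod 15): gcd(21, 15) = 3; 1 - 16 = -15, which IS divisible by 3, so compatible.
    Write x = 16 + 21·t and substitute into x ≡ 1 (mod 15): 21·t ≡ 1 − 16 = -15 (mod 15).
    Divide the congruence (and modulus) by g = 3: 7·t ≡ -5 (mod 5).
    Reduce coefficients mod 5: 2·t ≡ 0 (mod 5).
    The inverse of 2 mod 5 is 3 (since 2·3 = 6 = 1·5 + 1), so t ≡ 3·0 = 0 ≡ 0 (mod 5).
    Then x = 16 + 21·0 = 16, valid modulo lcm(21, 15) = 105: x ≡ 16 (mod 105).
  Combine with x ≡ 4 (mod 8): gcd(105, 8) = 1; 4 - 16 = -12, which IS divisible by 1, so compatible.
    Write x = 16 + 105·t and substitute into x ≡ 4 (mod 8): 105·t ≡ 4 − 16 = -12 (mod 8).
    Reduce coefficients mod 8: 1·t ≡ 4 (mod 8).
    So t ≡ 4 (mod 8).
    Then x = 16 + 105·4 = 436, valid modulo lcm(105, 8) = 840: x ≡ 436 (mod 840).
Verify: 436 mod 21 = 16, 436 mod 15 = 1, 436 mod 8 = 4.

x ≡ 436 (mod 840).


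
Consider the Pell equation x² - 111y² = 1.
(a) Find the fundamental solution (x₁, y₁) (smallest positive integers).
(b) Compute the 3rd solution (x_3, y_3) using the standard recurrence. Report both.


Step 1: Find the fundamental solution (x₁, y₁) of x² - 111y² = 1.
  Expand √111 as a continued fraction. a₀ = ⌊√111⌋ = 10; iterate m_{k+1} = d_k·a_k − m_k, d_{k+1} = (111 − m_{k+1}²)/d_k, a_{k+1} = ⌊(a₀ + m_{k+1})/d_{k+1}⌋ (starting m₀ = 0, d₀ = 1), with convergents p_k = a_k·p_{k-1} + p_{k-2}, q_k = a_k·q_{k-1} + q_{k-2} (p₋₁ = 1, q₋₁ = 0):
  k = 0: a₀ = 10; p₀/q₀ = 10/1; p₀² − 111·q₀² = 100 − 111 = -11.
  k = 1: m = 10, d = 11, a = ⌊(10 + 10)/11⌋ = 1; p/q = (1·10 + 1)/(1·1 + 0) = 11/1; p² − 111·q² = 121 − 111 = 10.
  k = 2: m = 1, d = 10, a = ⌊(10 + 1)/10⌋ = 1; p/q = (1·11 + 10)/(1·1 + 1) = 21/2; p² − 111·q² = 441 − 444 = -3.
  k = 3: m = 9, d = 3, a = ⌊(10 + 9)/3⌋ = 6; p/q = (6·21 + 11)/(6·2 + 1) = 137/13; p² − 111·q² = 18769 − 18759 = 10.
  k = 4: m = 9, d = 10, a = ⌊(10 + 9)/10⌋ = 1; p/q = (1·137 + 21)/(1·13 + 2) = 158/15; p² − 111·q² = 24964 − 24975 = -11.
  k = 5: m = 1, d = 11, a = ⌊(10 + 1)/11⌋ = 1; p/q = (1·158 + 137)/(1·15 + 13) = 295/28; p² − 111·q² = 87025 − 87024 = 1.
  The first convergent with p² − 111·q² = 1 gives the fundamental solution (x₁, y₁) = (295, 28).
Step 2: Apply the recurrence (x_{n+1}, y_{n+1}) = (x₁x_n + 111y₁y_n, x₁y_n + y₁x_n) repeatedly.
  From (x_1, y_1) = (295, 28): x_2 = 295·295 + 111·28·28 = 174049; y_2 = 295·28 + 28·295 = 16520.
  From (x_2, y_2) = (174049, 16520): x_3 = 295·174049 + 111·28·16520 = 102688615; y_3 = 295·16520 + 28·174049 = 9746772.
Step 3: Verify x_3² - 111·y_3² = 10544951650618225 - 10544951650618224 = 1 (should be 1). ✓

(x_1, y_1) = (295, 28); (x_3, y_3) = (102688615, 9746772).


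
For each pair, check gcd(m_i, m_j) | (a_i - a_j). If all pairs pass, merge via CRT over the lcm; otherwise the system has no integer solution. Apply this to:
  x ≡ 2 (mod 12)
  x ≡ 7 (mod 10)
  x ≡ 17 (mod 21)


Moduli 12, 10, 21 are not pairwise coprime, so CRT works modulo lcm(m_i) when all pairwise compatibility conditions hold.
Pairwise compatibility: gcd(m_i, m_j) must divide a_i - a_j for every pair.
Merge one congruence at a time:
  Start: x ≡ 2 (mod 12).
  Combine with x ≡ 7 (mod 10): gcd(12, 10) = 2, and 7 - 2 = 5 is NOT divisible by 2.
    ⇒ system is inconsistent (no integer solution).

No solution (the system is inconsistent).


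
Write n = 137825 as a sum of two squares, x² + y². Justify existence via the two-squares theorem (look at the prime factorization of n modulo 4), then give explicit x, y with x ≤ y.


Step 1: Factor n = 137825 = 5^2 · 37 · 149.
Step 2: Check the mod-4 condition on each prime factor: 5 ≡ 1 (mod 4), exponent 2; 37 ≡ 1 (mod 4), exponent 1; 149 ≡ 1 (mod 4), exponent 1.
All primes ≡ 3 (mod 4) appear to even exponent (or don't appear), so by the two-squares theorem n IS expressible as a sum of two squares.
Step 3: Build a representation. Group n = k² · m with k = 5 and m = 37 · 149 = 5513 (a product of primes ≡ 1 (mod 4)); a representation of m scales to one of n via (k·x)² + (k·y)² = k²(x² + y²). Each prime p ≡ 1 (mod 4) is itself a sum of two squares; find a² by testing p − a² for a perfect square:
  37: 37 − 1² = 36 = 6² ⇒ 37 = 1² + 6².
  149: 149 − 1² = 148, 149 − 2² = 145, 149 − 3² = 140, 149 − 4² = 133, 149 − 5² = 124, 149 − 6² = 113, 149 − 7² = 100 = 10² ⇒ 149 = 7² + 10².
  Combine using the Brahmagupta–Fibonacci identity (a² + b²)(c² + d²) = (ac − bd)² + (ad + bc)² = (ac + bd)² + (ad − bc)²:
  37 · 149 = 5513: from (1² + 6²)(7² + 10²), take (1·7 − 6·10, 1·10 + 6·7) = (7 − 60, 10 + 42) = (-53, 52); dropping signs (only squares matter) gives (53, 52); check 53² + 52² = 2809 + 2704 = 5513 ✓.
  Scale by k = 5: (5·53, 5·52) = (265, 260).
Step 4: Order so x ≤ y and verify: 260² + 265² = 67600 + 70225 = 137825 = n. ✓

n = 137825 = 260² + 265² (one valid representation with x ≤ y).


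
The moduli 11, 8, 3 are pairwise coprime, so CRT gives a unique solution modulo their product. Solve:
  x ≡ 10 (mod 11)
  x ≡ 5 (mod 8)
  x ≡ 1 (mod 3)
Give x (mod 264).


Moduli 11, 8, 3 are pairwise coprime; by CRT there is a unique solution modulo M = 11 · 8 · 3 = 264.
Solve pairwise, accumulating the modulus:
  Start with x ≡ 10 (mod 11).
  Combine with x ≡ 5 (mod 8): since gcd(11, 8) = 1, we get a unique residue mod 88.
    Write x = 10 + 11·t and substitute into x ≡ 5 (mod 8): 11·t ≡ 5 − 10 = -5 (mod 8).
    Reduce coefficients mod 8: 3·t ≡ 3 (mod 8).
    The inverse of 3 mod 8 is 3 (since 3·3 = 9 = 1·8 + 1), so t ≡ 3·3 = 9 ≡ 1 (mod 8).
    Then x = 10 + 11·1 = 21, valid modulo lcm(11, 8) = 88: x ≡ 21 (mod 88).
  Combine with x ≡ 1 (mod 3): since gcd(88, 3) = 1, we get a unique residue mod 264.
    Write x = 21 + 88·t and substitute into x ≡ 1 (mod 3): 88·t ≡ 1 − 21 = -20 (mod 3).
    Reduce coefficients mod 3: 1·t ≡ 1 (mod 3).
    So t ≡ 1 (mod 3).
    Then x = 21 + 88·1 = 109, valid modulo lcm(88, 3) = 264: x ≡ 109 (mod 264).
Verify: 109 mod 11 = 10 ✓, 109 mod 8 = 5 ✓, 109 mod 3 = 1 ✓.

x ≡ 109 (mod 264).


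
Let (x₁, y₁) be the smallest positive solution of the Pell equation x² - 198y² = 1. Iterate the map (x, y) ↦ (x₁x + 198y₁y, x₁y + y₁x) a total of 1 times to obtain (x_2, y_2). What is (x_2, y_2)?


Step 1: Find the fundamental solution (x₁, y₁) of x² - 198y² = 1.
  Expand √198 as a continued fraction. a₀ = ⌊√198⌋ = 14; iterate m_{k+1} = d_k·a_k − m_k, d_{k+1} = (198 − m_{k+1}²)/d_k, a_{k+1} = ⌊(a₀ + m_{k+1})/d_{k+1}⌋ (starting m₀ = 0, d₀ = 1), with convergents p_k = a_k·p_{k-1} + p_{k-2}, q_k = a_k·q_{k-1} + q_{k-2} (p₋₁ = 1, q₋₁ = 0):
  k = 0: a₀ = 14; p₀/q₀ = 14/1; p₀² − 198·q₀² = 196 − 198 = -2.
  k = 1: m = 14, d = 2, a = ⌊(14 + 14)/2⌋ = 14; p/q = (14·14 + 1)/(14·1 + 0) = 197/14; p² − 198·q² = 38809 − 38808 = 1.
  The first convergent with p² − 198·q² = 1 gives the fundamental solution (x₁, y₁) = (197, 14).
Step 2: Apply the recurrence (x_{n+1}, y_{n+1}) = (x₁x_n + 198y₁y_n, x₁y_n + y₁x_n) repeatedly.
  From (x_1, y_1) = (197, 14): x_2 = 197·197 + 198·14·14 = 77617; y_2 = 197·14 + 14·197 = 5516.
Step 3: Verify x_2² - 198·y_2² = 6024398689 - 6024398688 = 1 (should be 1). ✓

(x_1, y_1) = (197, 14); (x_2, y_2) = (77617, 5516).


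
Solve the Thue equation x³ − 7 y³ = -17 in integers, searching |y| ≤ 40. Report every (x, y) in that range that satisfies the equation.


The equation is x³ - 7y³ = -17. For fixed y, x³ = 7·y³ − 17, so a solution requires the RHS to be a perfect cube.
Strategy: iterate y from -40 to 40, compute RHS = 7·y³ − 17, and check whether it is a (positive or negative) perfect cube.
Check small values of y:
  y = 0: RHS = -17 is not a perfect cube.
  y = 1: RHS = -10 is not a perfect cube.
  y = -1: RHS = -24 is not a perfect cube.
  y = 2: RHS = 39 is not a perfect cube.
  y = -2: RHS = -73 is not a perfect cube.
  y = 3: RHS = 172 is not a perfect cube.
  y = -3: RHS = -206 is not a perfect cube.
Continuing the search up to |y| = 40 finds no solutions either.
No (x, y) in the scanned range satisfies the equation.

No integer solutions with |y| ≤ 40.


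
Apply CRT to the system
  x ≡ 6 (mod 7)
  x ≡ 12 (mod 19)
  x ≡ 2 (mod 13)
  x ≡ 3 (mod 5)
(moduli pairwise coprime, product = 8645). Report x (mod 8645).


Product of moduli M = 7 · 19 · 13 · 5 = 8645.
Merge one congruence at a time:
  Start: x ≡ 6 (mod 7).
  Combine with x ≡ 12 (mod 19); new modulus lcm = 133.
    Write x = 6 + 7·t and substitute into x ≡ 12 (mod 19): 7·t ≡ 12 − 6 = 6 (mod 19).
    The inverse of 7 mod 19 is 11 (since 7·11 = 77 = 4·19 + 1), so t ≡ 11·6 = 66 ≡ 9 (mod 19).
    Then x = 6 + 7·9 = 69, valid modulo lcm(7, 19) = 133: x ≡ 69 (mod 133).
  Combine with x ≡ 2 (mod 13); new modulus lcm = 1729.
    Write x = 69 + 133·t and substitute into x ≡ 2 (mod 13): 133·t ≡ 2 − 69 = -67 (mod 13).
    Reduce coefficients mod 13: 3·t ≡ 11 (mod 13).
    The inverse of 3 mod 13 is 9 (since 3·9 = 27 = 2·13 + 1), so t ≡ 9·11 = 99 ≡ 8 (mod 13).
    Then x = 69 + 133·8 = 1133, valid modulo lcm(133, 13) = 1729: x ≡ 1133 (mod 1729).
  Combine with x ≡ 3 (mod 5); new modulus lcm = 8645.
    Write x = 1133 + 1729·t and substitute into x ≡ 3 (mod 5): 1729·t ≡ 3 − 1133 = -1130 (mod 5).
    Reduce coefficients mod 5: 4·t ≡ 0 (mod 5).
    The inverse of 4 mod 5 is 4 (since 4·4 = 16 = 3·5 + 1), so t ≡ 4·0 = 0 ≡ 0 (mod 5).
    Then x = 1133 + 1729·0 = 1133, valid modulo lcm(1729, 5) = 8645: x ≡ 1133 (mod 8645).
Verify against each original: 1133 mod 7 = 6, 1133 mod 19 = 12, 1133 mod 13 = 2, 1133 mod 5 = 3.

x ≡ 1133 (mod 8645).


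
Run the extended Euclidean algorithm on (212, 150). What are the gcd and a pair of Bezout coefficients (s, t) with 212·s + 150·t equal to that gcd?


Euclidean algorithm on (212, 150) — divide until remainder is 0:
  212 = 1 · 150 + 62
  150 = 2 · 62 + 26
  62 = 2 · 26 + 10
  26 = 2 · 10 + 6
  10 = 1 · 6 + 4
  6 = 1 · 4 + 2
  4 = 2 · 2 + 0
gcd(212, 150) = 2.
Track Bezout coefficients alongside the remainders: start with r₀ = 212 = a·1 + b·0 (s = 1, t = 0) and r₁ = 150 = a·0 + b·1 (s = 0, t = 1); each new remainder r_{k+1} = r_{k-1} − q_k·r_k inherits s_{k+1} = s_{k-1} − q_k·s_k, t_{k+1} = t_{k-1} − q_k·t_k, so r_k = a·s_k + b·t_k at every step:
  q = 1: r = 62, s = 1 − 1·0 = 1, t = 0 − 1·1 = -1  (check: 212·1 + 150·(-1) = 62)
  q = 2: r = 26, s = 0 − 2·1 = -2, t = 1 − 2·(-1) = 3  (check: 212·(-2) + 150·3 = 26)
  q = 2: r = 10, s = 1 − 2·(-2) = 5, t = -1 − 2·3 = -7  (check: 212·5 + 150·(-7) = 10)
  q = 2: r = 6, s = -2 − 2·5 = -12, t = 3 − 2·(-7) = 17  (check: 212·(-12) + 150·17 = 6)
  q = 1: r = 4, s = 5 − 1·(-12) = 17, t = -7 − 1·17 = -24  (check: 212·17 + 150·(-24) = 4)
  q = 1: r = 2, s = -12 − 1·17 = -29, t = 17 − 1·(-24) = 41  (check: 212·(-29) + 150·41 = 2)
The row with r = 2 (the gcd) gives the Bezout coefficients s = -29, t = 41.
Result: 212 · (-29) + 150 · (41) = 2.

gcd(212, 150) = 2; s = -29, t = 41 (check: 212·(-29) + 150·41 = 2).


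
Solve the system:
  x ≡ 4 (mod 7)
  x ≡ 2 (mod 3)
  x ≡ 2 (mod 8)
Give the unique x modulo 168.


Moduli 7, 3, 8 are pairwise coprime; by CRT there is a unique solution modulo M = 7 · 3 · 8 = 168.
Solve pairwise, accumulating the modulus:
  Start with x ≡ 4 (mod 7).
  Combine with x ≡ 2 (mod 3): since gcd(7, 3) = 1, we get a unique residue mod 21.
    Write x = 4 + 7·t and substitute into x ≡ 2 (mod 3): 7·t ≡ 2 − 4 = -2 (mod 3).
    Reduce coefficients mod 3: 1·t ≡ 1 (mod 3).
    So t ≡ 1 (mod 3).
    Then x = 4 + 7·1 = 11, valid modulo lcm(7, 3) = 21: x ≡ 11 (mod 21).
  Combine with x ≡ 2 (mod 8): since gcd(21, 8) = 1, we get a unique residue mod 168.
    Write x = 11 + 21·t and substitute into x ≡ 2 (mod 8): 21·t ≡ 2 − 11 = -9 (mod 8).
    Reduce coefficients mod 8: 5·t ≡ 7 (mod 8).
    The inverse of 5 mod 8 is 5 (since 5·5 = 25 = 3·8 + 1), so t ≡ 5·7 = 35 ≡ 3 (mod 8).
    Then x = 11 + 21·3 = 74, valid modulo lcm(21, 8) = 168: x ≡ 74 (mod 168).
Verify: 74 mod 7 = 4 ✓, 74 mod 3 = 2 ✓, 74 mod 8 = 2 ✓.

x ≡ 74 (mod 168).


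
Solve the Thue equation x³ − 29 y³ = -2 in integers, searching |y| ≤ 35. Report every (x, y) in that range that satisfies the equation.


The equation is x³ - 29y³ = -2. For fixed y, x³ = 29·y³ − 2, so a solution requires the RHS to be a perfect cube.
Strategy: iterate y from -35 to 35, compute RHS = 29·y³ − 2, and check whether it is a (positive or negative) perfect cube.
Check small values of y:
  y = 0: RHS = -2 is not a perfect cube.
  y = 1: RHS = 27 = (3)³ ⇒ x = 3 works.
  y = -1: RHS = -31 is not a perfect cube.
  y = 2: RHS = 230 is not a perfect cube.
  y = -2: RHS = -234 is not a perfect cube.
  y = 3: RHS = 781 is not a perfect cube.
  y = -3: RHS = -785 is not a perfect cube.
Continuing the search up to |y| = 35 finds no further solutions beyond those listed.
Collected solutions: (3, 1).

Solutions (with |y| ≤ 35): (3, 1).


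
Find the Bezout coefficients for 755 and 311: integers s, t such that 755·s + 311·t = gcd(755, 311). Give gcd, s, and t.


Euclidean algorithm on (755, 311) — divide until remainder is 0:
  755 = 2 · 311 + 133
  311 = 2 · 133 + 45
  133 = 2 · 45 + 43
  45 = 1 · 43 + 2
  43 = 21 · 2 + 1
  2 = 2 · 1 + 0
gcd(755, 311) = 1.
Track Bezout coefficients alongside the remainders: start with r₀ = 755 = a·1 + b·0 (s = 1, t = 0) and r₁ = 311 = a·0 + b·1 (s = 0, t = 1); each new remainder r_{k+1} = r_{k-1} − q_k·r_k inherits s_{k+1} = s_{k-1} − q_k·s_k, t_{k+1} = t_{k-1} − q_k·t_k, so r_k = a·s_k + b·t_k at every step:
  q = 2: r = 133, s = 1 − 2·0 = 1, t = 0 − 2·1 = -2  (check: 755·1 + 311·(-2) = 133)
  q = 2: r = 45, s = 0 − 2·1 = -2, t = 1 − 2·(-2) = 5  (check: 755·(-2) + 311·5 = 45)
  q = 2: r = 43, s = 1 − 2·(-2) = 5, t = -2 − 2·5 = -12  (check: 755·5 + 311·(-12) = 43)
  q = 1: r = 2, s = -2 − 1·5 = -7, t = 5 − 1·(-12) = 17  (check: 755·(-7) + 311·17 = 2)
  q = 21: r = 1, s = 5 − 21·(-7) = 152, t = -12 − 21·17 = -369  (check: 755·152 + 311·(-369) = 1)
The row with r = 1 (the gcd) gives the Bezout coefficients s = 152, t = -369.
Result: 755 · (152) + 311 · (-369) = 1.

gcd(755, 311) = 1; s = 152, t = -369 (check: 755·152 + 311·(-369) = 1).


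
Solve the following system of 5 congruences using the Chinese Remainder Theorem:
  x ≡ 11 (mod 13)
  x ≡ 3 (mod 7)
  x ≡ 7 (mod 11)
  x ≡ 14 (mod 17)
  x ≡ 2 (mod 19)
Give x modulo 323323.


Product of moduli M = 13 · 7 · 11 · 17 · 19 = 323323.
Merge one congruence at a time:
  Start: x ≡ 11 (mod 13).
  Combine with x ≡ 3 (mod 7); new modulus lcm = 91.
    Write x = 11 + 13·t and substitute into x ≡ 3 (mod 7): 13·t ≡ 3 − 11 = -8 (mod 7).
    Reduce coefficients mod 7: 6·t ≡ 6 (mod 7).
    The inverse of 6 mod 7 is 6 (since 6·6 = 36 = 5·7 + 1), so t ≡ 6·6 = 36 ≡ 1 (mod 7).
    Then x = 11 + 13·1 = 24, valid modulo lcm(13, 7) = 91: x ≡ 24 (mod 91).
  Combine with x ≡ 7 (mod 11); new modulus lcm = 1001.
    Write x = 24 + 91·t and substitute into x ≡ 7 (mod 11): 91·t ≡ 7 − 24 = -17 (mod 11).
    Reduce coefficients mod 11: 3·t ≡ 5 (mod 11).
    The inverse of 3 mod 11 is 4 (since 3·4 = 12 = 1·11 + 1), so t ≡ 4·5 = 20 ≡ 9 (mod 11).
    Then x = 24 + 91·9 = 843, valid modulo lcm(91, 11) = 1001: x ≡ 843 (mod 1001).
  Combine with x ≡ 14 (mod 17); new modulus lcm = 17017.
    Write x = 843 + 1001·t and substitute into x ≡ 14 (mod 17): 1001·t ≡ 14 − 843 = -829 (mod 17).
    Reduce coefficients mod 17: 15·t ≡ 4 (mod 17).
    The inverse of 15 mod 17 is 8 (since 15·8 = 120 = 7·17 + 1), so t ≡ 8·4 = 32 ≡ 15 (mod 17).
    Then x = 843 + 1001·15 = 15858, valid modulo lcm(1001, 17) = 17017: x ≡ 15858 (mod 17017).
  Combine with x ≡ 2 (mod 19); new modulus lcm = 323323.
    Write x = 15858 + 17017·t and substitute into x ≡ 2 (mod 19): 17017·t ≡ 2 − 15858 = -15856 (mod 19).
    Reduce coefficients mod 19: 12·t ≡ 9 (mod 19).
    The inverse of 12 mod 19 is 8 (since 12·8 = 96 = 5·19 + 1), so t ≡ 8·9 = 72 ≡ 15 (mod 19).
    Then x = 15858 + 17017·15 = 271113, valid modulo lcm(17017, 19) = 323323: x ≡ 271113 (mod 323323).
Verify against each original: 271113 mod 13 = 11, 271113 mod 7 = 3, 271113 mod 11 = 7, 271113 mod 17 = 14, 271113 mod 19 = 2.

x ≡ 271113 (mod 323323).


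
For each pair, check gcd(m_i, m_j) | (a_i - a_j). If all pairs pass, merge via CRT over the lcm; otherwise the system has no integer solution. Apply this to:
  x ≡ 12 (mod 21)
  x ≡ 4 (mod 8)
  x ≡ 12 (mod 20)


Moduli 21, 8, 20 are not pairwise coprime, so CRT works modulo lcm(m_i) when all pairwise compatibility conditions hold.
Pairwise compatibility: gcd(m_i, m_j) must divide a_i - a_j for every pair.
Merge one congruence at a time:
  Start: x ≡ 12 (mod 21).
  Combine with x ≡ 4 (mod 8): gcd(21, 8) = 1; 4 - 12 = -8, which IS divisible by 1, so compatible.
    Write x = 12 + 21·t and substitute into x ≡ 4 (mod 8): 21·t ≡ 4 − 12 = -8 (mod 8).
    Reduce coefficients mod 8: 5·t ≡ 0 (mod 8).
    The inverse of 5 mod 8 is 5 (since 5·5 = 25 = 3·8 + 1), so t ≡ 5·0 = 0 ≡ 0 (mod 8).
    Then x = 12 + 21·0 = 12, valid modulo lcm(21, 8) = 168: x ≡ 12 (mod 168).
  Combine with x ≡ 12 (mod 20): gcd(168, 20) = 4; 12 - 12 = 0, which IS divisible by 4, so compatible.
    Write x = 12 + 168·t and substitute into x ≡ 12 (mod 20): 168·t ≡ 12 − 12 = 0 (mod 20).
    Divide the congruence (and modulus) by g = 4: 42·t ≡ 0 (mod 5).
    Reduce coefficients mod 5: 2·t ≡ 0 (mod 5).
    The inverse of 2 mod 5 is 3 (since 2·3 = 6 = 1·5 + 1), so t ≡ 3·0 = 0 ≡ 0 (mod 5).
    Then x = 12 + 168·0 = 12, valid modulo lcm(168, 20) = 840: x ≡ 12 (mod 840).
Verify: 12 mod 21 = 12, 12 mod 8 = 4, 12 mod 20 = 12.

x ≡ 12 (mod 840).


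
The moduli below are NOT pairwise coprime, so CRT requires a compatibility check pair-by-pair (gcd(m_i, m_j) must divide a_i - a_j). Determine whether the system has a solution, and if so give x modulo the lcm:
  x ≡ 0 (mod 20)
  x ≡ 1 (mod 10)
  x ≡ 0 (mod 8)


Moduli 20, 10, 8 are not pairwise coprime, so CRT works modulo lcm(m_i) when all pairwise compatibility conditions hold.
Pairwise compatibility: gcd(m_i, m_j) must divide a_i - a_j for every pair.
Merge one congruence at a time:
  Start: x ≡ 0 (mod 20).
  Combine with x ≡ 1 (mod 10): gcd(20, 10) = 10, and 1 - 0 = 1 is NOT divisible by 10.
    ⇒ system is inconsistent (no integer solution).

No solution (the system is inconsistent).


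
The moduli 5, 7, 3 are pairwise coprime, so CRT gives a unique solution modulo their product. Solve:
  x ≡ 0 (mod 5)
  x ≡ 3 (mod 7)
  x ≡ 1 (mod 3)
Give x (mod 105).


Moduli 5, 7, 3 are pairwise coprime; by CRT there is a unique solution modulo M = 5 · 7 · 3 = 105.
Solve pairwise, accumulating the modulus:
  Start with x ≡ 0 (mod 5).
  Combine with x ≡ 3 (mod 7): since gcd(5, 7) = 1, we get a unique residue mod 35.
    Write x = 0 + 5·t and substitute into x ≡ 3 (mod 7): 5·t ≡ 3 − 0 = 3 (mod 7).
    The inverse of 5 mod 7 is 3 (since 5·3 = 15 = 2·7 + 1), so t ≡ 3·3 = 9 ≡ 2 (mod 7).
    Then x = 0 + 5·2 = 10, valid modulo lcm(5, 7) = 35: x ≡ 10 (mod 35).
  Combine with x ≡ 1 (mod 3): since gcd(35, 3) = 1, we get a unique residue mod 105.
    Write x = 10 + 35·t and substitute into x ≡ 1 (mod 3): 35·t ≡ 1 − 10 = -9 (mod 3).
    Reduce coefficients mod 3: 2·t ≡ 0 (mod 3).
    The inverse of 2 mod 3 is 2 (since 2·2 = 4 = 1·3 + 1), so t ≡ 2·0 = 0 ≡ 0 (mod 3).
    Then x = 10 + 35·0 = 10, valid modulo lcm(35, 3) = 105: x ≡ 10 (mod 105).
Verify: 10 mod 5 = 0 ✓, 10 mod 7 = 3 ✓, 10 mod 3 = 1 ✓.

x ≡ 10 (mod 105).


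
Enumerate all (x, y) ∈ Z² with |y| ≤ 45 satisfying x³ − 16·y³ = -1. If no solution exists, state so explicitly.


The equation is x³ - 16y³ = -1. For fixed y, x³ = 16·y³ − 1, so a solution requires the RHS to be a perfect cube.
Strategy: iterate y from -45 to 45, compute RHS = 16·y³ − 1, and check whether it is a (positive or negative) perfect cube.
Check small values of y:
  y = 0: RHS = -1 = (-1)³ ⇒ x = -1 works.
  y = 1: RHS = 15 is not a perfect cube.
  y = -1: RHS = -17 is not a perfect cube.
  y = 2: RHS = 127 is not a perfect cube.
  y = -2: RHS = -129 is not a perfect cube.
  y = 3: RHS = 431 is not a perfect cube.
  y = -3: RHS = -433 is not a perfect cube.
Continuing the search up to |y| = 45 finds no further solutions beyond those listed.
Collected solutions: (-1, 0).

Solutions (with |y| ≤ 45): (-1, 0).


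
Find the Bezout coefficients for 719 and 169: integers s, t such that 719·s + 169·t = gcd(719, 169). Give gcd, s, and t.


Euclidean algorithm on (719, 169) — divide until remainder is 0:
  719 = 4 · 169 + 43
  169 = 3 · 43 + 40
  43 = 1 · 40 + 3
  40 = 13 · 3 + 1
  3 = 3 · 1 + 0
gcd(719, 169) = 1.
Track Bezout coefficients alongside the remainders: start with r₀ = 719 = a·1 + b·0 (s = 1, t = 0) and r₁ = 169 = a·0 + b·1 (s = 0, t = 1); each new remainder r_{k+1} = r_{k-1} − q_k·r_k inherits s_{k+1} = s_{k-1} − q_k·s_k, t_{k+1} = t_{k-1} − q_k·t_k, so r_k = a·s_k + b·t_k at every step:
  q = 4: r = 43, s = 1 − 4·0 = 1, t = 0 − 4·1 = -4  (check: 719·1 + 169·(-4) = 43)
  q = 3: r = 40, s = 0 − 3·1 = -3, t = 1 − 3·(-4) = 13  (check: 719·(-3) + 169·13 = 40)
  q = 1: r = 3, s = 1 − 1·(-3) = 4, t = -4 − 1·13 = -17  (check: 719·4 + 169·(-17) = 3)
  q = 13: r = 1, s = -3 − 13·4 = -55, t = 13 − 13·(-17) = 234  (check: 719·(-55) + 169·234 = 1)
The row with r = 1 (the gcd) gives the Bezout coefficients s = -55, t = 234.
Result: 719 · (-55) + 169 · (234) = 1.

gcd(719, 169) = 1; s = -55, t = 234 (check: 719·(-55) + 169·234 = 1).


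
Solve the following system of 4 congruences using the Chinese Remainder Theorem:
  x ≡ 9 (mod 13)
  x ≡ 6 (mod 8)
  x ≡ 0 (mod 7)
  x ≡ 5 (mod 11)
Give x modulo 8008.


Product of moduli M = 13 · 8 · 7 · 11 = 8008.
Merge one congruence at a time:
  Start: x ≡ 9 (mod 13).
  Combine with x ≡ 6 (mod 8); new modulus lcm = 104.
    Write x = 9 + 13·t and substitute into x ≡ 6 (mod 8): 13·t ≡ 6 − 9 = -3 (mod 8).
    Reduce coefficients mod 8: 5·t ≡ 5 (mod 8).
    The inverse of 5 mod 8 is 5 (since 5·5 = 25 = 3·8 + 1), so t ≡ 5·5 = 25 ≡ 1 (mod 8).
    Then x = 9 + 13·1 = 22, valid modulo lcm(13, 8) = 104: x ≡ 22 (mod 104).
  Combine with x ≡ 0 (mod 7); new modulus lcm = 728.
    Write x = 22 + 104·t and substitute into x ≡ 0 (mod 7): 104·t ≡ 0 − 22 = -22 (mod 7).
    Reduce coefficients mod 7: 6·t ≡ 6 (mod 7).
    The inverse of 6 mod 7 is 6 (since 6·6 = 36 = 5·7 + 1), so t ≡ 6·6 = 36 ≡ 1 (mod 7).
    Then x = 22 + 104·1 = 126, valid modulo lcm(104, 7) = 728: x ≡ 126 (mod 728).
  Combine with x ≡ 5 (mod 11); new modulus lcm = 8008.
    Write x = 126 + 728·t and substitute into x ≡ 5 (mod 11): 728·t ≡ 5 − 126 = -121 (mod 11).
    Reduce coefficients mod 11: 2·t ≡ 0 (mod 11).
    The inverse of 2 mod 11 is 6 (since 2·6 = 12 = 1·11 + 1), so t ≡ 6·0 = 0 ≡ 0 (mod 11).
    Then x = 126 + 728·0 = 126, valid modulo lcm(728, 11) = 8008: x ≡ 126 (mod 8008).
Verify against each original: 126 mod 13 = 9, 126 mod 8 = 6, 126 mod 7 = 0, 126 mod 11 = 5.

x ≡ 126 (mod 8008).


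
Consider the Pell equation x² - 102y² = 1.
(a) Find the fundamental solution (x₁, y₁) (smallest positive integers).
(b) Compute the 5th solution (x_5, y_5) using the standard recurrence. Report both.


Step 1: Find the fundamental solution (x₁, y₁) of x² - 102y² = 1.
  Expand √102 as a continued fraction. a₀ = ⌊√102⌋ = 10; iterate m_{k+1} = d_k·a_k − m_k, d_{k+1} = (102 − m_{k+1}²)/d_k, a_{k+1} = ⌊(a₀ + m_{k+1})/d_{k+1}⌋ (starting m₀ = 0, d₀ = 1), with convergents p_k = a_k·p_{k-1} + p_{k-2}, q_k = a_k·q_{k-1} + q_{k-2} (p₋₁ = 1, q₋₁ = 0):
  k = 0: a₀ = 10; p₀/q₀ = 10/1; p₀² − 102·q₀² = 100 − 102 = -2.
  k = 1: m = 10, d = 2, a = ⌊(10 + 10)/2⌋ = 10; p/q = (10·10 + 1)/(10·1 + 0) = 101/10; p² − 102·q² = 10201 − 10200 = 1.
  The first convergent with p² − 102·q² = 1 gives the fundamental solution (x₁, y₁) = (101, 10).
Step 2: Apply the recurrence (x_{n+1}, y_{n+1}) = (x₁x_n + 102y₁y_n, x₁y_n + y₁x_n) repeatedly.
  From (x_1, y_1) = (101, 10): x_2 = 101·101 + 102·10·10 = 20401; y_2 = 101·10 + 10·101 = 2020.
  From (x_2, y_2) = (20401, 2020): x_3 = 101·20401 + 102·10·2020 = 4120901; y_3 = 101·2020 + 10·20401 = 408030.
  From (x_3, y_3) = (4120901, 408030): x_4 = 101·4120901 + 102·10·408030 = 832401601; y_4 = 101·408030 + 10·4120901 = 82420040.
  From (x_4, y_4) = (832401601, 82420040): x_5 = 101·832401601 + 102·10·82420040 = 168141002501; y_5 = 101·82420040 + 10·832401601 = 16648440050.
Step 3: Verify x_5² - 102·y_5² = 28271396722041288255001 - 28271396722041288255000 = 1 (should be 1). ✓

(x_1, y_1) = (101, 10); (x_5, y_5) = (168141002501, 16648440050).


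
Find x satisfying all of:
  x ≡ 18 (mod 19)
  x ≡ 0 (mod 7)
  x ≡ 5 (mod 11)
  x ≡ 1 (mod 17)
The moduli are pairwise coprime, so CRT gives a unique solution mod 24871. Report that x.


Product of moduli M = 19 · 7 · 11 · 17 = 24871.
Merge one congruence at a time:
  Start: x ≡ 18 (mod 19).
  Combine with x ≡ 0 (mod 7); new modulus lcm = 133.
    Write x = 18 + 19·t and substitute into x ≡ 0 (mod 7): 19·t ≡ 0 − 18 = -18 (mod 7).
    Reduce coefficients mod 7: 5·t ≡ 3 (mod 7).
    The inverse of 5 mod 7 is 3 (since 5·3 = 15 = 2·7 + 1), so t ≡ 3·3 = 9 ≡ 2 (mod 7).
    Then x = 18 + 19·2 = 56, valid modulo lcm(19, 7) = 133: x ≡ 56 (mod 133).
  Combine with x ≡ 5 (mod 11); new modulus lcm = 1463.
    Write x = 56 + 133·t and substitute into x ≡ 5 (mod 11): 133·t ≡ 5 − 56 = -51 (mod 11).
    Reduce coefficients mod 11: 1·t ≡ 4 (mod 11).
    So t ≡ 4 (mod 11).
    Then x = 56 + 133·4 = 588, valid modulo lcm(133, 11) = 1463: x ≡ 588 (mod 1463).
  Combine with x ≡ 1 (mod 17); new modulus lcm = 24871.
    Write x = 588 + 1463·t and substitute into x ≡ 1 (mod 17): 1463·t ≡ 1 − 588 = -587 (mod 17).
    Reduce coefficients mod 17: 1·t ≡ 8 (mod 17).
    So t ≡ 8 (mod 17).
    Then x = 588 + 1463·8 = 12292, valid modulo lcm(1463, 17) = 24871: x ≡ 12292 (mod 24871).
Verify against each original: 12292 mod 19 = 18, 12292 mod 7 = 0, 12292 mod 11 = 5, 12292 mod 17 = 1.

x ≡ 12292 (mod 24871).
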